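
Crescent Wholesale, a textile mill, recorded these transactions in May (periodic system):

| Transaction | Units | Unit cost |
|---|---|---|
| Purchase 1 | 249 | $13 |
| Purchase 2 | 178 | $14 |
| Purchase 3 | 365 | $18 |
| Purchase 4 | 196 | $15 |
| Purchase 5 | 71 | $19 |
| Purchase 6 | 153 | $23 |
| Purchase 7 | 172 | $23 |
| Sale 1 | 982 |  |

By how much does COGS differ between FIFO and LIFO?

$3,535

FIFO COGS: 249 @ $13 + 178 @ $14 + 365 @ $18 + 190 @ $15 = $15,149
LIFO COGS: 172 @ $23 + 153 @ $23 + 71 @ $19 + 196 @ $15 + 365 @ $18 + 25 @ $14 = $18,684
Difference = |$15,149 − $18,684| = $3,535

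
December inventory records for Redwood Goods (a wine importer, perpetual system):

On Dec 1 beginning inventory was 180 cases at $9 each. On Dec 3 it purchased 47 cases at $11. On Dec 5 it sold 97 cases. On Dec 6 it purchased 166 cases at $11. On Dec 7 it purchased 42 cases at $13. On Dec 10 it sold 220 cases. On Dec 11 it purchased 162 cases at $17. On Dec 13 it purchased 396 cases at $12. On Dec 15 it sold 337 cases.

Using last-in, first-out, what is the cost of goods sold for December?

COGS = $7,491

Dec 5, 97 sold [LIFO — newest first]: 47 @ $11 + 50 @ $9 = $967
Dec 10, 220 sold [LIFO — newest first]: 42 @ $13 + 166 @ $11 + 12 @ $9 = $2,480
Dec 15, 337 sold [LIFO — newest first]: 337 @ $12 = $4,044
Total COGS = $967 + $2,480 + $4,044 = $7,491
Ending inventory: 118 @ $9 + 162 @ $17 + 59 @ $12 = $4,524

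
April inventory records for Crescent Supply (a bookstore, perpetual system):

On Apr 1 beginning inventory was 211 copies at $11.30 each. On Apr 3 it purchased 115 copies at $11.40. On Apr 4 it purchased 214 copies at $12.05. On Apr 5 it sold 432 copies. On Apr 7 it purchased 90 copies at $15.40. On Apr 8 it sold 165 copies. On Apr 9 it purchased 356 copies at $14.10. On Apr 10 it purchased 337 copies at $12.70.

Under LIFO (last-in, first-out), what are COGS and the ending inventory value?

COGS = $7,287.10; ending inventory = $9,672.40

Apr 5, 432 sold [LIFO — newest first]: 214 @ $12.05 + 115 @ $11.40 + 103 @ $11.30 = $5,053.60
Apr 8, 165 sold [LIFO — newest first]: 90 @ $15.40 + 75 @ $11.30 = $2,233.50
Total COGS = $5,053.60 + $2,233.50 = $7,287.10
Ending inventory: 33 @ $11.30 + 356 @ $14.10 + 337 @ $12.70 = $9,672.40
Check: goods available $16,959.50 = COGS $7,287.10 + ending $9,672.40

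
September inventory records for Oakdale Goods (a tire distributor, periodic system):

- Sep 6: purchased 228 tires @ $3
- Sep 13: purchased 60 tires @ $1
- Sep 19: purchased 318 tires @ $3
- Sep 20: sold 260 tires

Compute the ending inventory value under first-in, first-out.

Sep 20, 260 sold [FIFO — oldest first]: 228 @ $3 + 32 @ $1 = $716
Ending inventory: 28 @ $1 + 318 @ $3 = $982

Ending inventory = $982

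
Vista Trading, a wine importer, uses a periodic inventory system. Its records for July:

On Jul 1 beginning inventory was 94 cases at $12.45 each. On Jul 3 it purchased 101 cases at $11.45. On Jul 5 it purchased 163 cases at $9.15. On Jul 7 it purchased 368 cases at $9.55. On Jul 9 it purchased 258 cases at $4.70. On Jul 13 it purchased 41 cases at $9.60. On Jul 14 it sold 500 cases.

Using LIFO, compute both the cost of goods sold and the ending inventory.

COGS = $3,525.75; ending inventory = $5,413.05

Jul 14, 500 sold [LIFO — newest first]: 41 @ $9.60 + 258 @ $4.70 + 201 @ $9.55 = $3,525.75
Ending inventory: 94 @ $12.45 + 101 @ $11.45 + 163 @ $9.15 + 167 @ $9.55 = $5,413.05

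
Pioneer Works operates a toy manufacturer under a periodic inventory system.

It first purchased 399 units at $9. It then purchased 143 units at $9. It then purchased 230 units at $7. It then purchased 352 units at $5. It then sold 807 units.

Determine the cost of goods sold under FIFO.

COGS = $6,663

Sale 1 (807) [FIFO — oldest first]: 399 @ $9 + 143 @ $9 + 230 @ $7 + 35 @ $5 = $6,663
Ending inventory: 317 @ $5 = $1,585
Check: goods available $8,248 = COGS $6,663 + ending $1,585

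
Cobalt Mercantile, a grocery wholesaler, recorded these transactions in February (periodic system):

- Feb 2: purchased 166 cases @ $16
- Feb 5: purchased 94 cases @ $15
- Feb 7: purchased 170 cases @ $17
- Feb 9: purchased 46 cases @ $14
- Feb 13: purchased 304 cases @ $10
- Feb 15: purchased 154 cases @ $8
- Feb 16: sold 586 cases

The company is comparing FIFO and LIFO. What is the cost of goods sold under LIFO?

COGS = $6,310

FIFO COGS: 166 @ $16 + 94 @ $15 + 170 @ $17 + 46 @ $14 + 110 @ $10 = $8,700
LIFO COGS: 154 @ $8 + 304 @ $10 + 46 @ $14 + 82 @ $17 = $6,310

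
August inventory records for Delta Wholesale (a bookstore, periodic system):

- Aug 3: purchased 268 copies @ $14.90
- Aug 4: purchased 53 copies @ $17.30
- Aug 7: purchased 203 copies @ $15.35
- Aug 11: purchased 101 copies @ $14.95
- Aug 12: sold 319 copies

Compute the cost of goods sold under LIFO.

COGS = $4,885.50

Aug 12, 319 sold [LIFO — newest first]: 101 @ $14.95 + 203 @ $15.35 + 15 @ $17.30 = $4,885.50
Ending inventory: 268 @ $14.90 + 38 @ $17.30 = $4,650.60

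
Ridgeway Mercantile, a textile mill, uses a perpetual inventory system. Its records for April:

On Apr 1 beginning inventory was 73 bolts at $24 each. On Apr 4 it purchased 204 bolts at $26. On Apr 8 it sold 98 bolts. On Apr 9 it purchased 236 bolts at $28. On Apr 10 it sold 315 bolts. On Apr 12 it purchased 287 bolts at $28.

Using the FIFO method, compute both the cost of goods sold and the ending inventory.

COGS = $10,864; ending inventory = $10,836

Apr 8, 98 sold [FIFO — oldest first]: 73 @ $24 + 25 @ $26 = $2,402
Apr 10, 315 sold [FIFO — oldest first]: 179 @ $26 + 136 @ $28 = $8,462
Total COGS = $2,402 + $8,462 = $10,864
Ending inventory: 100 @ $28 + 287 @ $28 = $10,836
Check: goods available $21,700 = COGS $10,864 + ending $10,836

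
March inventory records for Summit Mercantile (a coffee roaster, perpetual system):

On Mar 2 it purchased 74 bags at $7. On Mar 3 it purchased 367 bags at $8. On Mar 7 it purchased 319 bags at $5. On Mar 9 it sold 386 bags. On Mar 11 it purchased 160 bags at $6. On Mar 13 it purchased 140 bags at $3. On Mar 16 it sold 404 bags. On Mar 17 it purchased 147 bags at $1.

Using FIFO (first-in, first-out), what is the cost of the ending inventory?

Ending inventory = $1,347

Mar 9, 386 sold [FIFO — oldest first]: 74 @ $7 + 312 @ $8 = $3,014
Mar 16, 404 sold [FIFO — oldest first]: 55 @ $8 + 319 @ $5 + 30 @ $6 = $2,215
Total COGS = $3,014 + $2,215 = $5,229
Ending inventory: 130 @ $6 + 140 @ $3 + 147 @ $1 = $1,347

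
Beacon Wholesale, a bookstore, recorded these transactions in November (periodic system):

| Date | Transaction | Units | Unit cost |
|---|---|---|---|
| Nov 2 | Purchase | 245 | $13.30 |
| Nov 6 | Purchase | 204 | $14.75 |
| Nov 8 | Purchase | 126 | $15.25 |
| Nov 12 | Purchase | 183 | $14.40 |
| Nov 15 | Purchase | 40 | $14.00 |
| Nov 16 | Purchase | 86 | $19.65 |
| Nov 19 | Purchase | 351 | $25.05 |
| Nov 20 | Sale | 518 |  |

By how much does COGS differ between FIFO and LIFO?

$4,313.10

FIFO COGS: 245 @ $13.30 + 204 @ $14.75 + 69 @ $15.25 = $7,319.75
LIFO COGS: 351 @ $25.05 + 86 @ $19.65 + 40 @ $14.00 + 41 @ $14.40 = $11,632.85
Difference = |$7,319.75 − $11,632.85| = $4,313.10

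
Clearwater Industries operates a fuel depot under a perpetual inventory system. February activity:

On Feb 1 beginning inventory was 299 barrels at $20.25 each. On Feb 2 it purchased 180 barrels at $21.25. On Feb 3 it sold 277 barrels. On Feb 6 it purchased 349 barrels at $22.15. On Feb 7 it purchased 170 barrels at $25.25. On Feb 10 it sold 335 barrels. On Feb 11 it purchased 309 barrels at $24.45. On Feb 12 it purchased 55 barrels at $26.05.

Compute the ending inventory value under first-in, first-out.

Ending inventory = $18,064.70

Feb 3, 277 sold [FIFO — oldest first]: 277 @ $20.25 = $5,609.25
Feb 10, 335 sold [FIFO — oldest first]: 22 @ $20.25 + 180 @ $21.25 + 133 @ $22.15 = $7,216.45
Total COGS = $5,609.25 + $7,216.45 = $12,825.70
Ending inventory: 216 @ $22.15 + 170 @ $25.25 + 309 @ $24.45 + 55 @ $26.05 = $18,064.70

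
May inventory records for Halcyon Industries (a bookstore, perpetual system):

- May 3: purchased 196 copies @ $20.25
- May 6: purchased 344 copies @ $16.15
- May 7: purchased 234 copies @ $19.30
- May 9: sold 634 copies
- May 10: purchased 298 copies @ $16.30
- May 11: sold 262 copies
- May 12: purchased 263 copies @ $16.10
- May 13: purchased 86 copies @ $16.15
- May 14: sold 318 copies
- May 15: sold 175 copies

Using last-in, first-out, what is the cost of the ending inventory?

May 9, 634 sold [LIFO — newest first]: 234 @ $19.30 + 344 @ $16.15 + 56 @ $20.25 = $11,205.80
May 11, 262 sold [LIFO — newest first]: 262 @ $16.30 = $4,270.60
May 14, 318 sold [LIFO — newest first]: 86 @ $16.15 + 232 @ $16.10 = $5,124.10
May 15, 175 sold [LIFO — newest first]: 31 @ $16.10 + 36 @ $16.30 + 108 @ $20.25 = $3,272.90
Total COGS = $11,205.80 + $4,270.60 + $5,124.10 + $3,272.90 = $23,873.40
Ending inventory: 32 @ $20.25 = $648.00
Check: goods available $24,521.40 = COGS $23,873.40 + ending $648.00

Ending inventory = $648.00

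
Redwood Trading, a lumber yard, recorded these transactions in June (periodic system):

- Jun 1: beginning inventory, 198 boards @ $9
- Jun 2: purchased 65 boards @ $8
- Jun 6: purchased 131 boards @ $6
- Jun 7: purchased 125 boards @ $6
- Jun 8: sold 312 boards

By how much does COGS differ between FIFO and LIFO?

$612

FIFO COGS: 198 @ $9 + 65 @ $8 + 49 @ $6 = $2,596
LIFO COGS: 125 @ $6 + 131 @ $6 + 56 @ $8 = $1,984
Difference = |$2,596 − $1,984| = $612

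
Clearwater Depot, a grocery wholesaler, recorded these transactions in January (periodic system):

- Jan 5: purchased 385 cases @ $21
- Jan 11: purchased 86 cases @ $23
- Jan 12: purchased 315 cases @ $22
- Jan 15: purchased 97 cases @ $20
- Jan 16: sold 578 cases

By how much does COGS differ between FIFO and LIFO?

$111

FIFO COGS: 385 @ $21 + 86 @ $23 + 107 @ $22 = $12,417
LIFO COGS: 97 @ $20 + 315 @ $22 + 86 @ $23 + 80 @ $21 = $12,528
Difference = |$12,417 − $12,528| = $111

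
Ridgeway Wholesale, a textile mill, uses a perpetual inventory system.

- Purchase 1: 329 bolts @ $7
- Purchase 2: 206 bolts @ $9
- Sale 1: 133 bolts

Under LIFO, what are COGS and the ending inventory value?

Sale 1 (133) [LIFO — newest first]: 133 @ $9 = $1,197
Ending inventory: 329 @ $7 + 73 @ $9 = $2,960

COGS = $1,197; ending inventory = $2,960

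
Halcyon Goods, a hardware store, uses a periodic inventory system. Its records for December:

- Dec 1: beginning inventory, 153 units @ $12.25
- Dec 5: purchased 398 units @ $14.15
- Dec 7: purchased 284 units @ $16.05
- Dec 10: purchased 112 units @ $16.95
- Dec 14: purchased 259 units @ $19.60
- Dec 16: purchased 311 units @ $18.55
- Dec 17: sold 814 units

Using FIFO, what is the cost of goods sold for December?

COGS = $11,727.10

Dec 17, 814 sold [FIFO — oldest first]: 153 @ $12.25 + 398 @ $14.15 + 263 @ $16.05 = $11,727.10
Ending inventory: 21 @ $16.05 + 112 @ $16.95 + 259 @ $19.60 + 311 @ $18.55 = $13,080.90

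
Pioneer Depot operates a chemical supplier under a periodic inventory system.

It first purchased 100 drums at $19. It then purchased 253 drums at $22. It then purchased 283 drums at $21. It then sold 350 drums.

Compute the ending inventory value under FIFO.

Sale 1 (350) [FIFO — oldest first]: 100 @ $19 + 250 @ $22 = $7,400
Ending inventory: 3 @ $22 + 283 @ $21 = $6,009

Ending inventory = $6,009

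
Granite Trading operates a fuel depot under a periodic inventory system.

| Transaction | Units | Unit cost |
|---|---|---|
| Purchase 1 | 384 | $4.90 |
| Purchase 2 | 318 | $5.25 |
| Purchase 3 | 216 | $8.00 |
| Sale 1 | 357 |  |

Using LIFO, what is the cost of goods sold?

Sale 1 (357) [LIFO — newest first]: 216 @ $8.00 + 141 @ $5.25 = $2,468.25
Ending inventory: 384 @ $4.90 + 177 @ $5.25 = $2,810.85

COGS = $2,468.25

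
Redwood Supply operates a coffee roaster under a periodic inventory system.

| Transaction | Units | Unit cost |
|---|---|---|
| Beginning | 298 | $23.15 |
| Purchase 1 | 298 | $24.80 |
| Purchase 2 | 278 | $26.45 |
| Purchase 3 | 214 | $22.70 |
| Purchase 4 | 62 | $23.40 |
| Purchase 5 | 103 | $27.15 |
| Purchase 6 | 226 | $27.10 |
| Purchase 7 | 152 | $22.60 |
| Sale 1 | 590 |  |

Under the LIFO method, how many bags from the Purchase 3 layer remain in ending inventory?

Sale 1 (590) [LIFO — newest first]: 152 @ $22.60 + 226 @ $27.10 + 103 @ $27.15 + 62 @ $23.40 + 47 @ $22.70 = $14,873.95
Ending inventory: 298 @ $23.15 + 298 @ $24.80 + 278 @ $26.45 + 167 @ $22.70 = $25,433.10
Check: goods available $40,307.05 = COGS $14,873.95 + ending $25,433.10

167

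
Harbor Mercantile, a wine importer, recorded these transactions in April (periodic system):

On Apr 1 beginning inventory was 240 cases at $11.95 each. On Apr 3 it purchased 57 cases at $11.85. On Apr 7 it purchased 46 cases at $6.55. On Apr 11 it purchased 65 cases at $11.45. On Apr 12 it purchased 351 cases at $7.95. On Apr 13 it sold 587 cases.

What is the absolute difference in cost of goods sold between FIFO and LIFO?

FIFO COGS: 240 @ $11.95 + 57 @ $11.85 + 46 @ $6.55 + 65 @ $11.45 + 179 @ $7.95 = $6,012.05
LIFO COGS: 351 @ $7.95 + 65 @ $11.45 + 46 @ $6.55 + 57 @ $11.85 + 68 @ $11.95 = $5,324.05
Difference = |$6,012.05 − $5,324.05| = $688.00

$688.00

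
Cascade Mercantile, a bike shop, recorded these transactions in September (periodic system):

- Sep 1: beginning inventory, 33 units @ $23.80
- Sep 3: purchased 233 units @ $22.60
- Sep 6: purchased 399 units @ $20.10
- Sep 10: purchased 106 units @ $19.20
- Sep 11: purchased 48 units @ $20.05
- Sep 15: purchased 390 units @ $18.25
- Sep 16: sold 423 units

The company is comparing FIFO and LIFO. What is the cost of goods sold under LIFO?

COGS = $7,779.15

FIFO COGS: 33 @ $23.80 + 233 @ $22.60 + 157 @ $20.10 = $9,206.90
LIFO COGS: 390 @ $18.25 + 33 @ $20.05 = $7,779.15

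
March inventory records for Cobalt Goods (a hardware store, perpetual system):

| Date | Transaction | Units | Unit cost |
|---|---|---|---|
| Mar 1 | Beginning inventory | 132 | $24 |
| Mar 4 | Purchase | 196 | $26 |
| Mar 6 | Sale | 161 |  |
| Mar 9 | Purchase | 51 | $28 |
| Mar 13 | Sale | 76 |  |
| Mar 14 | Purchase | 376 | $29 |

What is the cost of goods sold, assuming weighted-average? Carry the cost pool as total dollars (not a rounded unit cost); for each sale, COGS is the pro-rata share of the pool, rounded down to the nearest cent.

COGS = $6,021.11

After Mar 1: 132 on hand, pool $3,168.00 (≈ $24.0000 each)
After Mar 4: 328 on hand, pool $8,264.00 (≈ $25.1951 each)
Mar 6, sell 161: 161/328 × $8,264.00 → $4,056.41
After Mar 9: 218 on hand, pool $5,635.59 (≈ $25.8513 each)
Mar 13, sell 76: 76/218 × $5,635.59 → $1,964.70
After Mar 14: 518 on hand, pool $14,574.89 (≈ $28.1369 each)
Total COGS = $4,056.41 + $1,964.70 = $6,021.11
Ending inventory (cost pool remaining) = $14,574.89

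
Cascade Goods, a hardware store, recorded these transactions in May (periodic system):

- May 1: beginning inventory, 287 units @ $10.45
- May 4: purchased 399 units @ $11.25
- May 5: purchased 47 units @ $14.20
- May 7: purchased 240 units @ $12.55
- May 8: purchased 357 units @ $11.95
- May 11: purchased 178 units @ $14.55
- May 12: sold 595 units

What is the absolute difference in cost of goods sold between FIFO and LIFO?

$1,144.90

FIFO COGS: 287 @ $10.45 + 308 @ $11.25 = $6,464.15
LIFO COGS: 178 @ $14.55 + 357 @ $11.95 + 60 @ $12.55 = $7,609.05
Difference = |$6,464.15 − $7,609.05| = $1,144.90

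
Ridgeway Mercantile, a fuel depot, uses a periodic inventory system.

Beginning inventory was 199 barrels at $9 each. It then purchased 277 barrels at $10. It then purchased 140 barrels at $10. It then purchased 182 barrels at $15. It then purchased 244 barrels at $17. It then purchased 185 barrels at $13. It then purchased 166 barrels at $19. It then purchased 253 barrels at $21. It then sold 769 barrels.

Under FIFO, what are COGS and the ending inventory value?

Sale 1 (769) [FIFO — oldest first]: 199 @ $9 + 277 @ $10 + 140 @ $10 + 153 @ $15 = $8,256
Ending inventory: 29 @ $15 + 244 @ $17 + 185 @ $13 + 166 @ $19 + 253 @ $21 = $15,455
Check: goods available $23,711 = COGS $8,256 + ending $15,455

COGS = $8,256; ending inventory = $15,455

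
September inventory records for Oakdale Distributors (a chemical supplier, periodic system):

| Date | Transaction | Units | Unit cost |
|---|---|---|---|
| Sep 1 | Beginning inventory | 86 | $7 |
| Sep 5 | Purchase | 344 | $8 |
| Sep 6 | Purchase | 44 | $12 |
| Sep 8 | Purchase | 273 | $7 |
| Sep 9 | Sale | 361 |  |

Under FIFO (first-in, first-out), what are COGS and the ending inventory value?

Sep 9, 361 sold [FIFO — oldest first]: 86 @ $7 + 275 @ $8 = $2,802
Ending inventory: 69 @ $8 + 44 @ $12 + 273 @ $7 = $2,991

COGS = $2,802; ending inventory = $2,991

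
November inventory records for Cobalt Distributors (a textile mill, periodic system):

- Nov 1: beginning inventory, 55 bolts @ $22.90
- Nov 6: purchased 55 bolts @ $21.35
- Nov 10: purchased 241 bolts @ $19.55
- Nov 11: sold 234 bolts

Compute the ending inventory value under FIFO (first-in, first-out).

Ending inventory = $2,287.35

Nov 11, 234 sold [FIFO — oldest first]: 55 @ $22.90 + 55 @ $21.35 + 124 @ $19.55 = $4,857.95
Ending inventory: 117 @ $19.55 = $2,287.35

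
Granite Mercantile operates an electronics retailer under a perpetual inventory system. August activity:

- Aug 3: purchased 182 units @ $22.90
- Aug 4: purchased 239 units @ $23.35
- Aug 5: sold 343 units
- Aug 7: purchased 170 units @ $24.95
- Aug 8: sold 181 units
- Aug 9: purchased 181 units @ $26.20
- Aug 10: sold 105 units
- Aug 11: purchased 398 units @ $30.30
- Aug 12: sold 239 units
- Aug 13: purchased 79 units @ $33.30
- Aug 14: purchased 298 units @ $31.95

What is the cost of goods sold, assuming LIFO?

COGS = $22,448.35

Aug 5, 343 sold [LIFO — newest first]: 239 @ $23.35 + 104 @ $22.90 = $7,962.25
Aug 8, 181 sold [LIFO — newest first]: 170 @ $24.95 + 11 @ $22.90 = $4,493.40
Aug 10, 105 sold [LIFO — newest first]: 105 @ $26.20 = $2,751.00
Aug 12, 239 sold [LIFO — newest first]: 239 @ $30.30 = $7,241.70
Total COGS = $7,962.25 + $4,493.40 + $2,751.00 + $7,241.70 = $22,448.35
Ending inventory: 67 @ $22.90 + 76 @ $26.20 + 159 @ $30.30 + 79 @ $33.30 + 298 @ $31.95 = $20,495.00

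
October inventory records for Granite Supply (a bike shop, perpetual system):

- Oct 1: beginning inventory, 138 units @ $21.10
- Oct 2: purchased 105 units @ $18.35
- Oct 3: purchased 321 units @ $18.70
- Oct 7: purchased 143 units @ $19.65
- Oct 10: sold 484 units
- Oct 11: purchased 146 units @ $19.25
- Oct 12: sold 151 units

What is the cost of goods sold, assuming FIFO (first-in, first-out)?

COGS = $12,236.40

Oct 10, 484 sold [FIFO — oldest first]: 138 @ $21.10 + 105 @ $18.35 + 241 @ $18.70 = $9,345.25
Oct 12, 151 sold [FIFO — oldest first]: 80 @ $18.70 + 71 @ $19.65 = $2,891.15
Total COGS = $9,345.25 + $2,891.15 = $12,236.40
Ending inventory: 72 @ $19.65 + 146 @ $19.25 = $4,225.30
Check: goods available $16,461.70 = COGS $12,236.40 + ending $4,225.30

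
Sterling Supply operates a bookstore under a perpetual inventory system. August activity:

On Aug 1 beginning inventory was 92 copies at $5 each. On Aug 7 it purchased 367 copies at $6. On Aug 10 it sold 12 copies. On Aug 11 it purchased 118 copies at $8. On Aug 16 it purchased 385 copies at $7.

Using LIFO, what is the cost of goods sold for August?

COGS = $72

Aug 10, 12 sold [LIFO — newest first]: 12 @ $6 = $72
Ending inventory: 92 @ $5 + 355 @ $6 + 118 @ $8 + 385 @ $7 = $6,229
Check: goods available $6,301 = COGS $72 + ending $6,229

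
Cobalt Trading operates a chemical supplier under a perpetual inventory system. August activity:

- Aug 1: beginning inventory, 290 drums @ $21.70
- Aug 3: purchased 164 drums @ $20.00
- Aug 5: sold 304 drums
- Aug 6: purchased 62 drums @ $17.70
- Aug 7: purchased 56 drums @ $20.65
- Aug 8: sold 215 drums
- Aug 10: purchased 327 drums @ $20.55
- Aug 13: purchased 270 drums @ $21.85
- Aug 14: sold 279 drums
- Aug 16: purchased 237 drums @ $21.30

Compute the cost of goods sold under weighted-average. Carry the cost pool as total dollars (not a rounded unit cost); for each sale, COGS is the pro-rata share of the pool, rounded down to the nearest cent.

COGS = $16,631.99

After Aug 1: 290 on hand, pool $6,293.00 (≈ $21.7000 each)
After Aug 3: 454 on hand, pool $9,573.00 (≈ $21.0859 each)
Aug 5, sell 304: 304/454 × $9,573.00 → $6,410.11
After Aug 6: 212 on hand, pool $4,260.29 (≈ $20.0957 each)
After Aug 7: 268 on hand, pool $5,416.69 (≈ $20.2115 each)
Aug 8, sell 215: 215/268 × $5,416.69 → $4,345.47
After Aug 10: 380 on hand, pool $7,791.07 (≈ $20.5028 each)
After Aug 13: 650 on hand, pool $13,690.57 (≈ $21.0624 each)
Aug 14, sell 279: 279/650 × $13,690.57 → $5,876.41
After Aug 16: 608 on hand, pool $12,862.26 (≈ $21.1550 each)
Total COGS = $6,410.11 + $4,345.47 + $5,876.41 = $16,631.99
Ending inventory (cost pool remaining) = $12,862.26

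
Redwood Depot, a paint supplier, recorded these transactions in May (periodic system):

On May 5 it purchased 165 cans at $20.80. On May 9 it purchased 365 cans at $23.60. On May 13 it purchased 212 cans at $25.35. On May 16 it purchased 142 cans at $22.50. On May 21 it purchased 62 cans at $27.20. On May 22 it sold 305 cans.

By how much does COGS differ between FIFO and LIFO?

$705.75

FIFO COGS: 165 @ $20.80 + 140 @ $23.60 = $6,736.00
LIFO COGS: 62 @ $27.20 + 142 @ $22.50 + 101 @ $25.35 = $7,441.75
Difference = |$6,736.00 − $7,441.75| = $705.75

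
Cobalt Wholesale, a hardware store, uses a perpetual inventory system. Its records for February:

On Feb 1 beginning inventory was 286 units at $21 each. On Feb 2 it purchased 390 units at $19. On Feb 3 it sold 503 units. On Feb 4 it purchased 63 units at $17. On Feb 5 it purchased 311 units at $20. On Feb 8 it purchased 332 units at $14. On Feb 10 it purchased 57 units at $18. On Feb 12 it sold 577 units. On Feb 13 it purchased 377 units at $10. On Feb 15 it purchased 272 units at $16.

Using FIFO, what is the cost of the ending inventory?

Feb 3, 503 sold [FIFO — oldest first]: 286 @ $21 + 217 @ $19 = $10,129
Feb 12, 577 sold [FIFO — oldest first]: 173 @ $19 + 63 @ $17 + 311 @ $20 + 30 @ $14 = $10,998
Total COGS = $10,129 + $10,998 = $21,127
Ending inventory: 302 @ $14 + 57 @ $18 + 377 @ $10 + 272 @ $16 = $13,376

Ending inventory = $13,376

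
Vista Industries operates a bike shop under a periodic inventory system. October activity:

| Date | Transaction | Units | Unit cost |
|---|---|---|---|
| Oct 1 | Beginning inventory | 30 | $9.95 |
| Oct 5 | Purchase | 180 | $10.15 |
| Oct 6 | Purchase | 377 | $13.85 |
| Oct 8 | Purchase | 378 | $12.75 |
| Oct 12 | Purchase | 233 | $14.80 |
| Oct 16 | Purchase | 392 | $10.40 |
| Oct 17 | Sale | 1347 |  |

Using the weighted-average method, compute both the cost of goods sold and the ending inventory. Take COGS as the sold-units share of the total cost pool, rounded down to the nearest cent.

Oct 17, sell 1347: 1347/1590 × $19,691.65 → $16,682.17
Ending inventory (cost pool remaining) = $3,009.48

COGS = $16,682.17; ending inventory = $3,009.48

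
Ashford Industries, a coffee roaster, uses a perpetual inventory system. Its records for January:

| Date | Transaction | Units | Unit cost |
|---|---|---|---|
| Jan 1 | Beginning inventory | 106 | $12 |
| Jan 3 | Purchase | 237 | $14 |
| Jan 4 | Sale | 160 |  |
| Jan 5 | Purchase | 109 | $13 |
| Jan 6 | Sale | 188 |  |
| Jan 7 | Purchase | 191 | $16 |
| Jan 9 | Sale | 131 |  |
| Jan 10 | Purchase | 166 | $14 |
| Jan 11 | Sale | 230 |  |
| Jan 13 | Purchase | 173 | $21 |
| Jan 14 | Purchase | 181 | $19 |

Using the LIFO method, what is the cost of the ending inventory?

Jan 4, 160 sold [LIFO — newest first]: 160 @ $14 = $2,240
Jan 6, 188 sold [LIFO — newest first]: 109 @ $13 + 77 @ $14 + 2 @ $12 = $2,519
Jan 9, 131 sold [LIFO — newest first]: 131 @ $16 = $2,096
Jan 11, 230 sold [LIFO — newest first]: 166 @ $14 + 60 @ $16 + 4 @ $12 = $3,332
Total COGS = $2,240 + $2,519 + $2,096 + $3,332 = $10,187
Ending inventory: 100 @ $12 + 173 @ $21 + 181 @ $19 = $8,272

Ending inventory = $8,272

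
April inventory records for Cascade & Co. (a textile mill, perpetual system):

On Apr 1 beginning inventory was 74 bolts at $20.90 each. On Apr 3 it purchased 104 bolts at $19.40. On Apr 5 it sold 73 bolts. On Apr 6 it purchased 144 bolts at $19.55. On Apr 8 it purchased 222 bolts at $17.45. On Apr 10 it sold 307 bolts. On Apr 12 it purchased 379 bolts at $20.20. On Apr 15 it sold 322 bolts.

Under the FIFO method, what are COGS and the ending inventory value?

Apr 5, 73 sold [FIFO — oldest first]: 73 @ $20.90 = $1,525.70
Apr 10, 307 sold [FIFO — oldest first]: 1 @ $20.90 + 104 @ $19.40 + 144 @ $19.55 + 58 @ $17.45 = $5,865.80
Apr 15, 322 sold [FIFO — oldest first]: 164 @ $17.45 + 158 @ $20.20 = $6,053.40
Total COGS = $1,525.70 + $5,865.80 + $6,053.40 = $13,444.90
Ending inventory: 221 @ $20.20 = $4,464.20
Check: goods available $17,909.10 = COGS $13,444.90 + ending $4,464.20

COGS = $13,444.90; ending inventory = $4,464.20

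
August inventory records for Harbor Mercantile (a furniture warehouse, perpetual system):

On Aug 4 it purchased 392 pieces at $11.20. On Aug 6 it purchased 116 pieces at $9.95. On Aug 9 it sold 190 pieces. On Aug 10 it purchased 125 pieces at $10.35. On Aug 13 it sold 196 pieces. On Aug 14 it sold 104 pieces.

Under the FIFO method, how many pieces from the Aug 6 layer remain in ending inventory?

18

Aug 9, 190 sold [FIFO — oldest first]: 190 @ $11.20 = $2,128.00
Aug 13, 196 sold [FIFO — oldest first]: 196 @ $11.20 = $2,195.20
Aug 14, 104 sold [FIFO — oldest first]: 6 @ $11.20 + 98 @ $9.95 = $1,042.30
Total COGS = $2,128.00 + $2,195.20 + $1,042.30 = $5,365.50
Ending inventory: 18 @ $9.95 + 125 @ $10.35 = $1,472.85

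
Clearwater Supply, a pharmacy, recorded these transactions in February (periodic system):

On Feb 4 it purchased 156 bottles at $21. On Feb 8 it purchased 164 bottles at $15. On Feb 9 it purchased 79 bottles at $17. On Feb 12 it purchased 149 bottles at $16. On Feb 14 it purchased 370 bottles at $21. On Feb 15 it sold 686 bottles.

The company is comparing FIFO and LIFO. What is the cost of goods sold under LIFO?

FIFO COGS: 156 @ $21 + 164 @ $15 + 79 @ $17 + 149 @ $16 + 138 @ $21 = $12,361
LIFO COGS: 370 @ $21 + 149 @ $16 + 79 @ $17 + 88 @ $15 = $12,817

COGS = $12,817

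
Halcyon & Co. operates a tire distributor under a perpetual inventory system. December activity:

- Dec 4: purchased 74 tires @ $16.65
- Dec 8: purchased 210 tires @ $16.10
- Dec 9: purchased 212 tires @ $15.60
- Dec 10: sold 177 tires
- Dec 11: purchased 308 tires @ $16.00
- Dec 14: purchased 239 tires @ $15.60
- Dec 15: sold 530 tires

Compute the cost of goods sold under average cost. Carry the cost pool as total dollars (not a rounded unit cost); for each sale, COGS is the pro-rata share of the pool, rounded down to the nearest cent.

After Dec 4: 74 on hand, pool $1,232.10 (≈ $16.6500 each)
After Dec 8: 284 on hand, pool $4,613.10 (≈ $16.2433 each)
After Dec 9: 496 on hand, pool $7,920.30 (≈ $15.9683 each)
Dec 10, sell 177: 177/496 × $7,920.30 → $2,826.39
After Dec 11: 627 on hand, pool $10,021.91 (≈ $15.9839 each)
After Dec 14: 866 on hand, pool $13,750.31 (≈ $15.8780 each)
Dec 15, sell 530: 530/866 × $13,750.31 → $8,415.31
Total COGS = $2,826.39 + $8,415.31 = $11,241.70
Ending inventory (cost pool remaining) = $5,335.00

COGS = $11,241.70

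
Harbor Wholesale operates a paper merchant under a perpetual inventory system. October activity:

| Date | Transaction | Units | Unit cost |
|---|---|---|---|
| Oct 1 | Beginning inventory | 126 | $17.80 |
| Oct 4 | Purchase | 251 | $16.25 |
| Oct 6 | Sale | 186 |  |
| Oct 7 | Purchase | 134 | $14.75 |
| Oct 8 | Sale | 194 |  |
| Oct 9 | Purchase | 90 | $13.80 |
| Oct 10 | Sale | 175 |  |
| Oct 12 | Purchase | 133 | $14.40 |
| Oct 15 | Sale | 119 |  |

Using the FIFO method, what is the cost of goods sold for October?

Oct 6, 186 sold [FIFO — oldest first]: 126 @ $17.80 + 60 @ $16.25 = $3,217.80
Oct 8, 194 sold [FIFO — oldest first]: 191 @ $16.25 + 3 @ $14.75 = $3,148.00
Oct 10, 175 sold [FIFO — oldest first]: 131 @ $14.75 + 44 @ $13.80 = $2,539.45
Oct 15, 119 sold [FIFO — oldest first]: 46 @ $13.80 + 73 @ $14.40 = $1,686.00
Total COGS = $3,217.80 + $3,148.00 + $2,539.45 + $1,686.00 = $10,591.25
Ending inventory: 60 @ $14.40 = $864.00

COGS = $10,591.25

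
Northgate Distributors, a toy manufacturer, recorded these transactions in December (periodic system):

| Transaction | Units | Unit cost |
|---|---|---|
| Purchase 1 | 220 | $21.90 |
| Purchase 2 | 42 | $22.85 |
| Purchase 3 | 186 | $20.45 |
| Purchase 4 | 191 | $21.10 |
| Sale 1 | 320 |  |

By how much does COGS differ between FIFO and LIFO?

$295.65

FIFO COGS: 220 @ $21.90 + 42 @ $22.85 + 58 @ $20.45 = $6,963.80
LIFO COGS: 191 @ $21.10 + 129 @ $20.45 = $6,668.15
Difference = |$6,963.80 − $6,668.15| = $295.65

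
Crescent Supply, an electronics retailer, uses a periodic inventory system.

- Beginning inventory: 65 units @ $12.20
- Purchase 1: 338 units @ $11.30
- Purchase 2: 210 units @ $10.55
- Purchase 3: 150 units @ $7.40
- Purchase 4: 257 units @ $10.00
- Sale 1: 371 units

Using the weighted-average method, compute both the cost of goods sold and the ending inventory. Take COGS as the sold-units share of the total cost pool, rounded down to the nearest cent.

COGS = $3,821.99; ending inventory = $6,685.91

Sale 1, sell 371: 371/1020 × $10,507.90 → $3,821.99
Ending inventory (cost pool remaining) = $6,685.91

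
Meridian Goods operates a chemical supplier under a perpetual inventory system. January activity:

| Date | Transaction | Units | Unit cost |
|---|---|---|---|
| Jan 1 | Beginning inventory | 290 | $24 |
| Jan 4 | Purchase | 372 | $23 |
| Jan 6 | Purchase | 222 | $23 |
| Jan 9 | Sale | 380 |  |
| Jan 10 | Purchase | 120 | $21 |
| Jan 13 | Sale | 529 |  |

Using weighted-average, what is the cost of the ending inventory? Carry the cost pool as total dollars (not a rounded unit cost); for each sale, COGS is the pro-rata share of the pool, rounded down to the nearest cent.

Ending inventory = $2,173.64

After Jan 1: 290 on hand, pool $6,960.00 (≈ $24.0000 each)
After Jan 4: 662 on hand, pool $15,516.00 (≈ $23.4381 each)
After Jan 6: 884 on hand, pool $20,622.00 (≈ $23.3281 each)
Jan 9, sell 380: 380/884 × $20,622.00 → $8,864.66
After Jan 10: 624 on hand, pool $14,277.34 (≈ $22.8804 each)
Jan 13, sell 529: 529/624 × $14,277.34 → $12,103.70
Total COGS = $8,864.66 + $12,103.70 = $20,968.36
Ending inventory (cost pool remaining) = $2,173.64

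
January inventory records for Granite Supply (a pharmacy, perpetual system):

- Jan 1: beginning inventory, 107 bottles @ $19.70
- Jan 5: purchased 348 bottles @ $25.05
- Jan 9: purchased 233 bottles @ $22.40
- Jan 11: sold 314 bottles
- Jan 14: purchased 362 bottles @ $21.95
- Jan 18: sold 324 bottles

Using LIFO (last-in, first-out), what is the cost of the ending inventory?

Ending inventory = $9,630.35

Jan 11, 314 sold [LIFO — newest first]: 233 @ $22.40 + 81 @ $25.05 = $7,248.25
Jan 18, 324 sold [LIFO — newest first]: 324 @ $21.95 = $7,111.80
Total COGS = $7,248.25 + $7,111.80 = $14,360.05
Ending inventory: 107 @ $19.70 + 267 @ $25.05 + 38 @ $21.95 = $9,630.35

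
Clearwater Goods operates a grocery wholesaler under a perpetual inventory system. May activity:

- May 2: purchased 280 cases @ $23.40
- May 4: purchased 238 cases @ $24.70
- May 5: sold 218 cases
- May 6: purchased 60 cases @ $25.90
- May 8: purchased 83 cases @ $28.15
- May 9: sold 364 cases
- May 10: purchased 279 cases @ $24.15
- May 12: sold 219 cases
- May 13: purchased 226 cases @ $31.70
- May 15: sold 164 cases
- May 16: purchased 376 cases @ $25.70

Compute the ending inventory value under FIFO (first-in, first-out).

Ending inventory = $16,034.90

May 5, 218 sold [FIFO — oldest first]: 218 @ $23.40 = $5,101.20
May 9, 364 sold [FIFO — oldest first]: 62 @ $23.40 + 238 @ $24.70 + 60 @ $25.90 + 4 @ $28.15 = $8,996.00
May 12, 219 sold [FIFO — oldest first]: 79 @ $28.15 + 140 @ $24.15 = $5,604.85
May 15, 164 sold [FIFO — oldest first]: 139 @ $24.15 + 25 @ $31.70 = $4,149.35
Total COGS = $5,101.20 + $8,996.00 + $5,604.85 + $4,149.35 = $23,851.40
Ending inventory: 201 @ $31.70 + 376 @ $25.70 = $16,034.90
Check: goods available $39,886.30 = COGS $23,851.40 + ending $16,034.90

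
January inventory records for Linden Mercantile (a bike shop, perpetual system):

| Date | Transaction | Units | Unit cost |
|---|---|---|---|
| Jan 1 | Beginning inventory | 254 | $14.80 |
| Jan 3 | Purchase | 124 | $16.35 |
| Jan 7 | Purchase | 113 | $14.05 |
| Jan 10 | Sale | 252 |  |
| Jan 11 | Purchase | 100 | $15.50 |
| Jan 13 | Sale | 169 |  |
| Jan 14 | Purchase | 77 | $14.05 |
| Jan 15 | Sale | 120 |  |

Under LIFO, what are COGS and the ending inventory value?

COGS = $8,126.50; ending inventory = $1,879.60

Jan 10, 252 sold [LIFO — newest first]: 113 @ $14.05 + 124 @ $16.35 + 15 @ $14.80 = $3,837.05
Jan 13, 169 sold [LIFO — newest first]: 100 @ $15.50 + 69 @ $14.80 = $2,571.20
Jan 15, 120 sold [LIFO — newest first]: 77 @ $14.05 + 43 @ $14.80 = $1,718.25
Total COGS = $3,837.05 + $2,571.20 + $1,718.25 = $8,126.50
Ending inventory: 127 @ $14.80 = $1,879.60
Check: goods available $10,006.10 = COGS $8,126.50 + ending $1,879.60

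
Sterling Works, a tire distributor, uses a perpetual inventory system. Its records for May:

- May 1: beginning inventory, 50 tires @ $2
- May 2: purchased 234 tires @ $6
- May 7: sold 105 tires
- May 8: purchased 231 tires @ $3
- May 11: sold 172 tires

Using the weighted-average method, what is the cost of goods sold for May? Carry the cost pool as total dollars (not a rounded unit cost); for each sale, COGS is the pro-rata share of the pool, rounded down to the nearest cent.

After May 1: 50 on hand, pool $100.00 (≈ $2.0000 each)
After May 2: 284 on hand, pool $1,504.00 (≈ $5.2958 each)
May 7, sell 105: 105/284 × $1,504.00 → $556.05
After May 8: 410 on hand, pool $1,640.95 (≈ $4.0023 each)
May 11, sell 172: 172/410 × $1,640.95 → $688.39
Total COGS = $556.05 + $688.39 = $1,244.44
Ending inventory (cost pool remaining) = $952.56
Check: goods available $2,197.00 = COGS $1,244.44 + ending $952.56

COGS = $1,244.44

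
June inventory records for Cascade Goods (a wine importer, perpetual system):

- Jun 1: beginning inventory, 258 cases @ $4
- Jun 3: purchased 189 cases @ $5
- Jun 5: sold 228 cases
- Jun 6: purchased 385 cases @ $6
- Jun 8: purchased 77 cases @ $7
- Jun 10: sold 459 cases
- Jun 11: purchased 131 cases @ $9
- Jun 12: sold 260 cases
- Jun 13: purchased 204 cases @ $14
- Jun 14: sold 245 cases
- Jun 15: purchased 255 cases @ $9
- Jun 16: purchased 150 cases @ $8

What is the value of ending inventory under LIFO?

Ending inventory = $3,703

Jun 5, 228 sold [LIFO — newest first]: 189 @ $5 + 39 @ $4 = $1,101
Jun 10, 459 sold [LIFO — newest first]: 77 @ $7 + 382 @ $6 = $2,831
Jun 12, 260 sold [LIFO — newest first]: 131 @ $9 + 3 @ $6 + 126 @ $4 = $1,701
Jun 14, 245 sold [LIFO — newest first]: 204 @ $14 + 41 @ $4 = $3,020
Total COGS = $1,101 + $2,831 + $1,701 + $3,020 = $8,653
Ending inventory: 52 @ $4 + 255 @ $9 + 150 @ $8 = $3,703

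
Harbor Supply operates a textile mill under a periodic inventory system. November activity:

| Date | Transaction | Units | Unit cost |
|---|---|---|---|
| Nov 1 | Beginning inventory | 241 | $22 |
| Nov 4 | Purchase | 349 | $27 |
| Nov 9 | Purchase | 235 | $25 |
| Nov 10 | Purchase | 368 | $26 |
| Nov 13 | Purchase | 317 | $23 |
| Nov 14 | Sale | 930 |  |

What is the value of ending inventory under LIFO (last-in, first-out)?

Nov 14, 930 sold [LIFO — newest first]: 317 @ $23 + 368 @ $26 + 235 @ $25 + 10 @ $27 = $23,004
Ending inventory: 241 @ $22 + 339 @ $27 = $14,455

Ending inventory = $14,455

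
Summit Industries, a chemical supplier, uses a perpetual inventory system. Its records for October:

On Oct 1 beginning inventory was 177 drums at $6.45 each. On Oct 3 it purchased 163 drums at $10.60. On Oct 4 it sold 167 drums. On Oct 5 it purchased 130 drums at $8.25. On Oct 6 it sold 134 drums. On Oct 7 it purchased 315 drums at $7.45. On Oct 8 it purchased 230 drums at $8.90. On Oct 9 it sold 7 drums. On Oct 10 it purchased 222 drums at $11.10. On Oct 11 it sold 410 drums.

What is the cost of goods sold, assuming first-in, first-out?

Oct 4, 167 sold [FIFO — oldest first]: 167 @ $6.45 = $1,077.15
Oct 6, 134 sold [FIFO — oldest first]: 10 @ $6.45 + 124 @ $10.60 = $1,378.90
Oct 9, 7 sold [FIFO — oldest first]: 7 @ $10.60 = $74.20
Oct 11, 410 sold [FIFO — oldest first]: 32 @ $10.60 + 130 @ $8.25 + 248 @ $7.45 = $3,259.30
Total COGS = $1,077.15 + $1,378.90 + $74.20 + $3,259.30 = $5,789.55
Ending inventory: 67 @ $7.45 + 230 @ $8.90 + 222 @ $11.10 = $5,010.35

COGS = $5,789.55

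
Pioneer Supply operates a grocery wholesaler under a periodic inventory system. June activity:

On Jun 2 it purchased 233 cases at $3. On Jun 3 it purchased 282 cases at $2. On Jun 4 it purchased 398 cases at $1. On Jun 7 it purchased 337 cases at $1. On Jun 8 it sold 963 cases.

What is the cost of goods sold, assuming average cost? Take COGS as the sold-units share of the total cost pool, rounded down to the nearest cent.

COGS = $1,539.25

Jun 8, sell 963: 963/1250 × $1,998.00 → $1,539.25
Ending inventory (cost pool remaining) = $458.75
Check: goods available $1,998.00 = COGS $1,539.25 + ending $458.75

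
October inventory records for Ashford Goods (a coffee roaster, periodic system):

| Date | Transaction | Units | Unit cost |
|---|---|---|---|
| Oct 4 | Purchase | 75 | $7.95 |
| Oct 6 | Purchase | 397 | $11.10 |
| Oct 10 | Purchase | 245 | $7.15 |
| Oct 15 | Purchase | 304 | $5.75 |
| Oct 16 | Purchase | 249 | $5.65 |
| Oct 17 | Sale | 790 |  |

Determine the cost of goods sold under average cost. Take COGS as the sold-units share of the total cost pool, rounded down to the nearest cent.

COGS = $6,164.20

Oct 17, sell 790: 790/1270 × $9,909.55 → $6,164.20
Ending inventory (cost pool remaining) = $3,745.35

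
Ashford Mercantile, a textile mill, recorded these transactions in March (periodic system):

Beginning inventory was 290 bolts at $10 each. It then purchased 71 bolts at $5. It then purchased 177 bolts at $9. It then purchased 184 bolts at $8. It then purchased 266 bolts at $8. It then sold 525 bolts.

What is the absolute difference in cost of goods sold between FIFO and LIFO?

$456

FIFO COGS: 290 @ $10 + 71 @ $5 + 164 @ $9 = $4,731
LIFO COGS: 266 @ $8 + 184 @ $8 + 75 @ $9 = $4,275
Difference = |$4,731 − $4,275| = $456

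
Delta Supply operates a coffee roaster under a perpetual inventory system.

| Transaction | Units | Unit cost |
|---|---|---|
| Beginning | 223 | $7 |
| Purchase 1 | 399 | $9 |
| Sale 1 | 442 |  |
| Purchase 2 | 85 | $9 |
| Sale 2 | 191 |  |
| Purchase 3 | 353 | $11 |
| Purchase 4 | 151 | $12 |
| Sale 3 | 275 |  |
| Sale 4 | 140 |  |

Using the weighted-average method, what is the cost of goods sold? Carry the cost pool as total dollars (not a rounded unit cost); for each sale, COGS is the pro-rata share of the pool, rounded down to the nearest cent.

COGS = $9,828.31

After Beginning: 223 on hand, pool $1,561.00 (≈ $7.0000 each)
After Purchase 1: 622 on hand, pool $5,152.00 (≈ $8.2830 each)
Sale 1, sell 442: 442/622 × $5,152.00 → $3,661.06
After Purchase 2: 265 on hand, pool $2,255.94 (≈ $8.5130 each)
Sale 2, sell 191: 191/265 × $2,255.94 → $1,625.97
After Purchase 3: 427 on hand, pool $4,512.97 (≈ $10.5690 each)
After Purchase 4: 578 on hand, pool $6,324.97 (≈ $10.9429 each)
Sale 3, sell 275: 275/578 × $6,324.97 → $3,009.28
Sale 4, sell 140: 140/303 × $3,315.69 → $1,532.00
Total COGS = $3,661.06 + $1,625.97 + $3,009.28 + $1,532.00 = $9,828.31
Ending inventory (cost pool remaining) = $1,783.69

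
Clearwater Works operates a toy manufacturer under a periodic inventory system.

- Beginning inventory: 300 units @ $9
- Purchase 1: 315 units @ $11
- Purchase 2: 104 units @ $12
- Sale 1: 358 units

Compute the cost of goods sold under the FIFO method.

Sale 1 (358) [FIFO — oldest first]: 300 @ $9 + 58 @ $11 = $3,338
Ending inventory: 257 @ $11 + 104 @ $12 = $4,075

COGS = $3,338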